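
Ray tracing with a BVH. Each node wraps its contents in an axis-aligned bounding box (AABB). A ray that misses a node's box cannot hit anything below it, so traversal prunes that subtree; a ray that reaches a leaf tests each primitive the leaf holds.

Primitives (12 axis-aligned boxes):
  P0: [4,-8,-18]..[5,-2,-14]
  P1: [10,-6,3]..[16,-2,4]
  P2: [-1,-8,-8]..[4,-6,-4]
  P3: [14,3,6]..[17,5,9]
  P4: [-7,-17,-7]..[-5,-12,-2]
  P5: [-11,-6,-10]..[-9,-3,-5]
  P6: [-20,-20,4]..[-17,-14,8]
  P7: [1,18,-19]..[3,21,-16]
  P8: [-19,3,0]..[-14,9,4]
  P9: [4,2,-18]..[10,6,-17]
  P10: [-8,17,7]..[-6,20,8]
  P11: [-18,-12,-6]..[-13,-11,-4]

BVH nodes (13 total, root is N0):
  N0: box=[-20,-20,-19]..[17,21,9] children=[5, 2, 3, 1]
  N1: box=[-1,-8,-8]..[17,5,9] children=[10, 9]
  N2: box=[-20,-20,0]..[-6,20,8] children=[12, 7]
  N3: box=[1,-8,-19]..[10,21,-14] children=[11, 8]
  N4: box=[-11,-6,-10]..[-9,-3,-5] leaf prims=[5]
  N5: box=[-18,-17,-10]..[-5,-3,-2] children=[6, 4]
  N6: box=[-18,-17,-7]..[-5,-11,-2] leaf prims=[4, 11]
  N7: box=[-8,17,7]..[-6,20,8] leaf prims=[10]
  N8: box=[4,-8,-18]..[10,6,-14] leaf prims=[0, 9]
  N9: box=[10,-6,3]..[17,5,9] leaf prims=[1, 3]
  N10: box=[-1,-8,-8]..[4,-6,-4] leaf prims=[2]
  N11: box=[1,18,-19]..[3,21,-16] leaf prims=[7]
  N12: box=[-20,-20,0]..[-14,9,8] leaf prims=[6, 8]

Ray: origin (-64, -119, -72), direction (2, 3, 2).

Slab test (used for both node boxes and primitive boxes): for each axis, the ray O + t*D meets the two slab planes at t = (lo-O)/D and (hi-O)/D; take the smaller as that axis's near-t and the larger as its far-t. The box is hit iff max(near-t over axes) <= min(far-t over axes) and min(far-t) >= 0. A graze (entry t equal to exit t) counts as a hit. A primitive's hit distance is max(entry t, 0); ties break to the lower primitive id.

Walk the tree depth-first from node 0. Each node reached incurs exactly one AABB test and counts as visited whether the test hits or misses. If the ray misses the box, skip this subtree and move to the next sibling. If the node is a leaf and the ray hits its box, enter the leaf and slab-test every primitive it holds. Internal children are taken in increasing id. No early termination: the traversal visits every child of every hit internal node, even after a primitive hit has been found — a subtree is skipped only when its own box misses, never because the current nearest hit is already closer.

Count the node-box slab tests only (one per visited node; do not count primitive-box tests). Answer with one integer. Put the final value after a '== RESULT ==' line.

Walk:
N0 x:[22,81/2] y:[33,140/3] z:[53/2,81/2] -> hit [33,81/2], descend [1, 2, 3, 5]
  N1 x:[63/2,81/2] y:[37,124/3] z:[32,81/2] -> hit [37,81/2], descend [9, 10]
    N9 x:[37,81/2] y:[113/3,124/3] z:[75/2,81/2] -> hit [113/3,81/2] leaf, test {P1@t=113/3, P3(miss)}
    N10 x:[63/2,34] y:[37,113/3] z:[32,34] -> miss, prune
  N2 x:[22,29] y:[33,139/3] z:[36,40] -> miss, prune
  N3 x:[65/2,37] y:[37,140/3] z:[53/2,29] -> miss, prune
  N5 x:[23,59/2] y:[34,116/3] z:[31,35] -> miss, prune

Summary -> nodes [0, 1, 9, 10, 2, 3, 5]; box-tests=7; leaf-entries=1; first=P1

== RESULT ==
7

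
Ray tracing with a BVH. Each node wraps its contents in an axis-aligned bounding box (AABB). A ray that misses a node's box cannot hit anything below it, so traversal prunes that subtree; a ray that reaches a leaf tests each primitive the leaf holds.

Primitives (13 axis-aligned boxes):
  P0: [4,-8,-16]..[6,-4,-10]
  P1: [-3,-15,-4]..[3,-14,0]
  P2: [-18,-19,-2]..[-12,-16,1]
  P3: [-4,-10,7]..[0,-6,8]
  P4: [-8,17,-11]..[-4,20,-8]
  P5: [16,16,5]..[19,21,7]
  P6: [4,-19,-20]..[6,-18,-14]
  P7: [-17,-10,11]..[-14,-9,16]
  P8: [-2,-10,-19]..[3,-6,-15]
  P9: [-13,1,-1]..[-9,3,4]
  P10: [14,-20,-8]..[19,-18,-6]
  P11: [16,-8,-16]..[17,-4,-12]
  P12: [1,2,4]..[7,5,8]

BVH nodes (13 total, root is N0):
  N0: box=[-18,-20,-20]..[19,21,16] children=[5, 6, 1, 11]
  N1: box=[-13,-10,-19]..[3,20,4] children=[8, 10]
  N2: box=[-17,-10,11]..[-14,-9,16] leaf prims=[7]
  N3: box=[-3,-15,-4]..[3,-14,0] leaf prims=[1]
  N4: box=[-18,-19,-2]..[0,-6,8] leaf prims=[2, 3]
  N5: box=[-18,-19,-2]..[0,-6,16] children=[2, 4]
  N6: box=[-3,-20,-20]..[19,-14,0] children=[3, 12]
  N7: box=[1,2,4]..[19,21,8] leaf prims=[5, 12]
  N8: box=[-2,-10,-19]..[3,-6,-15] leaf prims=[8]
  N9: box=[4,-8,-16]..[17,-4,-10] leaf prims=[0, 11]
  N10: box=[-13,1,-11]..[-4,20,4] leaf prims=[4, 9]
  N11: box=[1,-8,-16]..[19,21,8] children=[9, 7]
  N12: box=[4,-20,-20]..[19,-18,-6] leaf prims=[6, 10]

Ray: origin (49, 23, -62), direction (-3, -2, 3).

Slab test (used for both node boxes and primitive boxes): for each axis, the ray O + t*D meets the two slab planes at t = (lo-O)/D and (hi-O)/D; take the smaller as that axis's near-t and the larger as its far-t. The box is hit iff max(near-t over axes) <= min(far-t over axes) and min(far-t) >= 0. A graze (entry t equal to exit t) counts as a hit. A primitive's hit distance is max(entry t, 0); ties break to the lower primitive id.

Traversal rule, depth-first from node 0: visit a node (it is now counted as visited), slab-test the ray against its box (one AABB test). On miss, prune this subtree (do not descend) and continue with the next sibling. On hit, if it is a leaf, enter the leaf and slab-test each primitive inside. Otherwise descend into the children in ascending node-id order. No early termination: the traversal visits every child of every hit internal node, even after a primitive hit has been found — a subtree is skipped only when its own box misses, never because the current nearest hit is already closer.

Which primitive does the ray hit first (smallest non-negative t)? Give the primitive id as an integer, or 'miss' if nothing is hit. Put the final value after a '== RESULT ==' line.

Trace the traversal:
N0 x:[10,67/3] y:[1,43/2] z:[14,26] -> hit [14,43/2], descend [1, 5, 6, 11]
  N1 x:[46/3,62/3] y:[3/2,33/2] z:[43/3,22] -> hit [46/3,33/2], descend [8, 10]
    N8 x:[46/3,17] y:[29/2,33/2] z:[43/3,47/3] -> hit [46/3,47/3] leaf, test {P8@t=46/3}
    N10 x:[53/3,62/3] y:[3/2,11] z:[17,22] -> miss, prune
  N5 x:[49/3,67/3] y:[29/2,21] z:[20,26] -> hit [20,21], descend [2, 4]
    N2 x:[21,22] y:[16,33/2] z:[73/3,26] -> miss, prune
    N4 x:[49/3,67/3] y:[29/2,21] z:[20,70/3] -> hit [20,21] leaf, test {P2@t=61/3, P3(miss)}
  N6 x:[10,52/3] y:[37/2,43/2] z:[14,62/3] -> miss, prune
  N11 x:[10,16] y:[1,31/2] z:[46/3,70/3] -> hit [46/3,31/2], descend [7, 9]
    N7 x:[10,16] y:[1,21/2] z:[22,70/3] -> miss, prune
    N9 x:[32/3,15] y:[27/2,31/2] z:[46/3,52/3] -> miss, prune

order=[0, 1, 8, 10, 5, 2, 4, 6, 11, 7, 9]  |boxes|=11  |leaves|=2  hit=P8

== RESULT ==
8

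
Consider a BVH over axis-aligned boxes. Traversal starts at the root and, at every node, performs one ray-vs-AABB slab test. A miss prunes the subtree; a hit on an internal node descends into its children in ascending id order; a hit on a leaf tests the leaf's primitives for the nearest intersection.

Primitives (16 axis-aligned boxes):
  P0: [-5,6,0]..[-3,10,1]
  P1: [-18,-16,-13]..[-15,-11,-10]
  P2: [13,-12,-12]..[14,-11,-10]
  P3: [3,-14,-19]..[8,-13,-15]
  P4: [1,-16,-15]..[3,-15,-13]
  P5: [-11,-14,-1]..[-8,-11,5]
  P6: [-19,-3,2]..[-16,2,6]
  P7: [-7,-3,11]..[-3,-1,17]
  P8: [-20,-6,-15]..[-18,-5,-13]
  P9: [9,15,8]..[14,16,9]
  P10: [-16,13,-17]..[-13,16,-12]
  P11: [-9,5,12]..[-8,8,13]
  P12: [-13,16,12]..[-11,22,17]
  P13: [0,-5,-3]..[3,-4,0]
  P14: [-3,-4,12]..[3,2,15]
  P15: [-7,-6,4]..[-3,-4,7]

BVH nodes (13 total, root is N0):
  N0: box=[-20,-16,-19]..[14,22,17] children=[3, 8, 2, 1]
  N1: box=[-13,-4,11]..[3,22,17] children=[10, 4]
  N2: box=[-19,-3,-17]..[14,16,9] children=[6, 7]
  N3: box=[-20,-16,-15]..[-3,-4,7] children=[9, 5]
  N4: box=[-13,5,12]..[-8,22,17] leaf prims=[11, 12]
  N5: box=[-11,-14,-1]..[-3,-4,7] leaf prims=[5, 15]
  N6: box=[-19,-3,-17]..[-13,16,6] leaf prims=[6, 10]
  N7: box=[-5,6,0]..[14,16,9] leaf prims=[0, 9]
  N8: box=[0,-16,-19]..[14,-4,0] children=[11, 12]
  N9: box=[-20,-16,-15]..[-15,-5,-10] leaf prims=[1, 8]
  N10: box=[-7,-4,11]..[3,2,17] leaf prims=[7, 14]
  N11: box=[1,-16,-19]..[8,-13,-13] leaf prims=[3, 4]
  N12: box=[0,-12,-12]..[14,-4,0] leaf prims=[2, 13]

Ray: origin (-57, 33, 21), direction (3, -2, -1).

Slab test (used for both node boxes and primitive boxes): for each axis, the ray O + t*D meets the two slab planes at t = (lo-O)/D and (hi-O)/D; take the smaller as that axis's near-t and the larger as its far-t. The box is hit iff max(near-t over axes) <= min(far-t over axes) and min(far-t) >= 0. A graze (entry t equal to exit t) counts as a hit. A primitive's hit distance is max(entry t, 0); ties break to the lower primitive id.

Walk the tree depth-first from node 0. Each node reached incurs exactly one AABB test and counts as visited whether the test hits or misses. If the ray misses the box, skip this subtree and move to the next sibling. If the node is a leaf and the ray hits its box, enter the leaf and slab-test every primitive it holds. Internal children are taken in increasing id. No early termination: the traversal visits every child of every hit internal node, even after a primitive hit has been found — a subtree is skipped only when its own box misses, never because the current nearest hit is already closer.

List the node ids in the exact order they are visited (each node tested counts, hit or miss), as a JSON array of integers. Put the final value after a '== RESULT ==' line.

Trace the traversal:
N0 x:[37/3,71/3] y:[11/2,49/2] z:[4,40] -> hit [37/3,71/3], descend [1, 2, 3, 8]
  N1 x:[44/3,20] y:[11/2,37/2] z:[4,10] -> miss, prune
  N2 x:[38/3,71/3] y:[17/2,18] z:[12,38] -> hit [38/3,18], descend [6, 7]
    N6 x:[38/3,44/3] y:[17/2,18] z:[15,38] -> miss, prune
    N7 x:[52/3,71/3] y:[17/2,27/2] z:[12,21] -> miss, prune
  N3 x:[37/3,18] y:[37/2,49/2] z:[14,36] -> miss, prune
  N8 x:[19,71/3] y:[37/2,49/2] z:[21,40] -> hit [21,71/3], descend [11, 12]
    N11 x:[58/3,65/3] y:[23,49/2] z:[34,40] -> miss, prune
    N12 x:[19,71/3] y:[37/2,45/2] z:[21,33] -> hit [21,45/2] leaf, test {P2(miss), P13(miss)}

order=[0, 1, 2, 6, 7, 3, 8, 11, 12]  |boxes|=9  |leaves|=1  hit=miss

== RESULT ==
[0, 1, 2, 6, 7, 3, 8, 11, 12]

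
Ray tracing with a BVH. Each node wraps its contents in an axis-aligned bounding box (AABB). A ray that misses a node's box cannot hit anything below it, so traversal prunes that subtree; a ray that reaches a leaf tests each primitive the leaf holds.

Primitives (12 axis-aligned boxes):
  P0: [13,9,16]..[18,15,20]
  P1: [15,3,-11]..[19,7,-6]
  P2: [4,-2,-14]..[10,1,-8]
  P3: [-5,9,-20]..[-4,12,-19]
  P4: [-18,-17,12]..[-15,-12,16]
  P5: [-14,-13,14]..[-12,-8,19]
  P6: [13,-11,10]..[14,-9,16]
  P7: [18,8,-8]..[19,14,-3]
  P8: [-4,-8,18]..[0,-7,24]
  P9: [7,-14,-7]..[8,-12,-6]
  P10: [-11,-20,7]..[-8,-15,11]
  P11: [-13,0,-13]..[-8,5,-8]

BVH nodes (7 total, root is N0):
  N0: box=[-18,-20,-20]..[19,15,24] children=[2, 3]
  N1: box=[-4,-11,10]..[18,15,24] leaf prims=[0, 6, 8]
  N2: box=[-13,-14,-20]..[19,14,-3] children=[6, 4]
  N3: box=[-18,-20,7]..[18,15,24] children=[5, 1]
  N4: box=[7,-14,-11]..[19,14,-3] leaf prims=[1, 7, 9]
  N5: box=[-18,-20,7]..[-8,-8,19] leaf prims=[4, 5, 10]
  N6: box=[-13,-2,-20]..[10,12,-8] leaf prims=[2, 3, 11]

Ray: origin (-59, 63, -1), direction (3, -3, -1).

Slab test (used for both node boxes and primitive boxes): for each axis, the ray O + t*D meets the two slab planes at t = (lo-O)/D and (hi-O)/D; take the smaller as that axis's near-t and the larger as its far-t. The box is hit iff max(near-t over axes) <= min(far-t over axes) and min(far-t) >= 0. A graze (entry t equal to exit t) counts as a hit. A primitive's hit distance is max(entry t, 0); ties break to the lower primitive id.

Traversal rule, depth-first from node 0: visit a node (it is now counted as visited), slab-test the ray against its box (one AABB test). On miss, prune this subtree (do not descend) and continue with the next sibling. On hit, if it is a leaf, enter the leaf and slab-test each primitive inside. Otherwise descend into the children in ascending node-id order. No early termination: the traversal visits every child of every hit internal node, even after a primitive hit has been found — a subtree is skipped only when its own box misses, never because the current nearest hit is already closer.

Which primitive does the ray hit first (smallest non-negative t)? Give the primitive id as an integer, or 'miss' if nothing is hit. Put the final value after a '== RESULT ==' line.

Walk:
N0 x:[41/3,26] y:[16,83/3] z:[-25,19] -> hit [16,19], descend [2, 3]
  N2 x:[46/3,26] y:[49/3,77/3] z:[2,19] -> hit [49/3,19], descend [4, 6]
    N4 x:[22,26] y:[49/3,77/3] z:[2,10] -> miss, prune
    N6 x:[46/3,23] y:[17,65/3] z:[7,19] -> hit [17,19] leaf, test {P2(miss), P3@t=18, P11(miss)}
  N3 x:[41/3,77/3] y:[16,83/3] z:[-25,-8] -> miss, prune

5 AABB tests over nodes [0, 2, 4, 6, 3]; 1 leaf entered; closest P3.

== RESULT ==
3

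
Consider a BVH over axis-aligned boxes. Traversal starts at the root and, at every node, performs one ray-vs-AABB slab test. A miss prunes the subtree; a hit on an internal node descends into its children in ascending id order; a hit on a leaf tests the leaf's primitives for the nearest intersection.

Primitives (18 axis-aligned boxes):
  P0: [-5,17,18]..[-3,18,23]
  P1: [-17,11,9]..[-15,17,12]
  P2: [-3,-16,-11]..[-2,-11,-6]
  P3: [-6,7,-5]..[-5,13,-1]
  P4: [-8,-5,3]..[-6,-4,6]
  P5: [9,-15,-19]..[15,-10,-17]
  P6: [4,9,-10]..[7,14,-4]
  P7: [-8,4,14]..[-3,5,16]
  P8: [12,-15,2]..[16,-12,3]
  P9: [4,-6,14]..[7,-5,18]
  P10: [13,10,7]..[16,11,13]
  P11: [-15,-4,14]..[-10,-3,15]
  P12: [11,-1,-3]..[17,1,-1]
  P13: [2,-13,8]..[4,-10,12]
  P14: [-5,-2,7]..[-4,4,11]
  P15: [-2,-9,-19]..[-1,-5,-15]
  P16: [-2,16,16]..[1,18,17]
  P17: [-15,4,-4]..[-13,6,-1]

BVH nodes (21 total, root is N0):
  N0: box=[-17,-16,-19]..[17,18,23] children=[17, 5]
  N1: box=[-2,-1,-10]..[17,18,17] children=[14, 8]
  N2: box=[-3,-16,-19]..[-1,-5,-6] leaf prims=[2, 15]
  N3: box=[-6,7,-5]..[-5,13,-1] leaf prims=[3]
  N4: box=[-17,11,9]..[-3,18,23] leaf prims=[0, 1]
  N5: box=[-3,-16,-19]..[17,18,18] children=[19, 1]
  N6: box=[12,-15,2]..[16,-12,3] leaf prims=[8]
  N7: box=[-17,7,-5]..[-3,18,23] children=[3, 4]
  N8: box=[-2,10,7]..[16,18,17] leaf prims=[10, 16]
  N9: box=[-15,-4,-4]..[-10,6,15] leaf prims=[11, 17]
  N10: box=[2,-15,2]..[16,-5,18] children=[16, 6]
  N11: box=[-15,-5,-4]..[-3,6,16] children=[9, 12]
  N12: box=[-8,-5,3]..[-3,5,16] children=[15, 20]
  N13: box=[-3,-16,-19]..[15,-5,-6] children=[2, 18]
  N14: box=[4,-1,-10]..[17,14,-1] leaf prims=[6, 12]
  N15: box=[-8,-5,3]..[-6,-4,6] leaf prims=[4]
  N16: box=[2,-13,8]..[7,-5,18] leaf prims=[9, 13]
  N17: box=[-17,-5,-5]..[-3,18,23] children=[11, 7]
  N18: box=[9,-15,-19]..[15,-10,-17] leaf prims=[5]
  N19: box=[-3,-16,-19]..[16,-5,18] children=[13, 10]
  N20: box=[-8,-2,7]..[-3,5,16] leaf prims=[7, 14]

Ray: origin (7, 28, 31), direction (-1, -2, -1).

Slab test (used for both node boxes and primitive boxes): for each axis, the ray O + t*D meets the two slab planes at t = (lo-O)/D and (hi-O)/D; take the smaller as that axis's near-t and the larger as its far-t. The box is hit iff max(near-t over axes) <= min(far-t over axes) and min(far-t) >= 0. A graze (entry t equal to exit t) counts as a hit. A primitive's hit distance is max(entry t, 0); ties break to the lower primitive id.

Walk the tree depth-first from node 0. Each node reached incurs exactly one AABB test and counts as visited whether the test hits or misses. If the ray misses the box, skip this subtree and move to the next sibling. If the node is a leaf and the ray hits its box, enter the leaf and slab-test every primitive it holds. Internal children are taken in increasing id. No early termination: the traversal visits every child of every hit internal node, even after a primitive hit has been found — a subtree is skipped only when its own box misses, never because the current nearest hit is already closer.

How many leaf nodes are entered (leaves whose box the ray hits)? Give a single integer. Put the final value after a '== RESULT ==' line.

Trace the traversal:
N0 x:[-10,24] y:[5,22] z:[8,50] -> hit [8,22], descend [5, 17]
  N5 x:[-10,10] y:[5,22] z:[13,50] -> miss, prune
  N17 x:[10,24] y:[5,33/2] z:[8,36] -> hit [10,33/2], descend [7, 11]
    N7 x:[10,24] y:[5,21/2] z:[8,36] -> hit [10,21/2], descend [3, 4]
      N3 x:[12,13] y:[15/2,21/2] z:[32,36] -> miss, prune
      N4 x:[10,24] y:[5,17/2] z:[8,22] -> miss, prune
    N11 x:[10,22] y:[11,33/2] z:[15,35] -> hit [15,33/2], descend [9, 12]
      N9 x:[17,22] y:[11,16] z:[16,35] -> miss, prune
      N12 x:[10,15] y:[23/2,33/2] z:[15,28] -> hit [15,15], descend [15, 20]
        N15 x:[13,15] y:[16,33/2] z:[25,28] -> miss, prune
        N20 x:[10,15] y:[23/2,15] z:[15,24] -> hit [15,15] leaf, test {P7(miss), P14(miss)}

Visited [0, 5, 17, 7, 3, 4, 11, 9, 12, 15, 20]. Tests: 11 box, 1 leaf. Nearest: miss.

== RESULT ==
1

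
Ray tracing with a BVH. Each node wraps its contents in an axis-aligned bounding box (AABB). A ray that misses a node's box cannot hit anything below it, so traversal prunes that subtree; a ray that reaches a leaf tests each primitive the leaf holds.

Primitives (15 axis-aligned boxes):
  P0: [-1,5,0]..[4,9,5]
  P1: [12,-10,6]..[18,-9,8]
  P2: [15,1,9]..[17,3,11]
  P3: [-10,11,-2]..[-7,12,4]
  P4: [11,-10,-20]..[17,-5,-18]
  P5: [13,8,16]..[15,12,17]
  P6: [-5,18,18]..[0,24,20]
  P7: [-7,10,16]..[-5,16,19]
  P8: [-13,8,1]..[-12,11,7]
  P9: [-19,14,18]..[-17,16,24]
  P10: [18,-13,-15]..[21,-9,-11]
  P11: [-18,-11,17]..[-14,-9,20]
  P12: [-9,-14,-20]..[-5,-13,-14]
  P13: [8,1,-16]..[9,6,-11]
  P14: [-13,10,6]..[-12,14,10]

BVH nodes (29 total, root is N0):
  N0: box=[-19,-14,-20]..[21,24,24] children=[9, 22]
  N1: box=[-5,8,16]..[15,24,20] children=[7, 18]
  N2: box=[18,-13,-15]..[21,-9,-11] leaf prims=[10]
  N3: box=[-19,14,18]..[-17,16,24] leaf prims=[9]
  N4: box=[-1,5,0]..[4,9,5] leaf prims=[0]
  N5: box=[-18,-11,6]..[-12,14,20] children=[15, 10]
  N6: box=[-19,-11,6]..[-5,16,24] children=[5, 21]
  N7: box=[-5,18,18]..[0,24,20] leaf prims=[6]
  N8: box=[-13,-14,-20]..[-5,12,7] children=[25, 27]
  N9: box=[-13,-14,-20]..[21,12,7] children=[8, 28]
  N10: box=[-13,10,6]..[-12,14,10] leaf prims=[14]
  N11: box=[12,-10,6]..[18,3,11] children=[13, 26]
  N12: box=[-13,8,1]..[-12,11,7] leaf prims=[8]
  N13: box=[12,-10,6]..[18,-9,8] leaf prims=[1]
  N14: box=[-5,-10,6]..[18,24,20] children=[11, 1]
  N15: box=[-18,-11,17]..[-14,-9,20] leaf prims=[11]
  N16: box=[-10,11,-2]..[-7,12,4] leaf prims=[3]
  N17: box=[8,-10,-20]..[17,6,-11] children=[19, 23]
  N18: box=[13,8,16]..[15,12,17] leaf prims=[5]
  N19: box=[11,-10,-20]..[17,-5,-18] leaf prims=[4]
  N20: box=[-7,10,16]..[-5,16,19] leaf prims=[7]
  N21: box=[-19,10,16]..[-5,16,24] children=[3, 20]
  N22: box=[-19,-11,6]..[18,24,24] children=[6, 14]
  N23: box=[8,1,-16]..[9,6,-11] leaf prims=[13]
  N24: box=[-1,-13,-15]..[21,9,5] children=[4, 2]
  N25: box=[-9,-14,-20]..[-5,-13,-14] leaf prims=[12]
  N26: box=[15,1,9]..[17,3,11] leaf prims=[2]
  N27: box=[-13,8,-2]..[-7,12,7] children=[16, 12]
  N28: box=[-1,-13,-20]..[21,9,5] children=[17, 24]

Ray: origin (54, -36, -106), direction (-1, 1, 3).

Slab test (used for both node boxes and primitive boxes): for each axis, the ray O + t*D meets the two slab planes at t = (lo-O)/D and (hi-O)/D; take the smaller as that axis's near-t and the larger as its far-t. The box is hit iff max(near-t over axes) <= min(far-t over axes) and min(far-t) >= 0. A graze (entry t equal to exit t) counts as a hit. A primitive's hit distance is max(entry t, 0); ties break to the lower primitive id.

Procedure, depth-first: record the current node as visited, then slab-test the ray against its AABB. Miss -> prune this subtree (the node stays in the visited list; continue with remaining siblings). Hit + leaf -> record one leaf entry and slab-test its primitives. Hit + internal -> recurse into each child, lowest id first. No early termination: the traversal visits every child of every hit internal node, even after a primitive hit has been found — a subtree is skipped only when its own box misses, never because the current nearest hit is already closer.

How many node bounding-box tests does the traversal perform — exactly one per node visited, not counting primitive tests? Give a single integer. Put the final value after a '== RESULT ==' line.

Trace the traversal:
N0 x:[33,73] y:[22,60] z:[86/3,130/3] -> hit [33,130/3], descend [9, 22]
  N9 x:[33,67] y:[22,48] z:[86/3,113/3] -> hit [33,113/3], descend [8, 28]
    N8 x:[59,67] y:[22,48] z:[86/3,113/3] -> miss, prune
    N28 x:[33,55] y:[23,45] z:[86/3,37] -> hit [33,37], descend [17, 24]
      N17 x:[37,46] y:[26,42] z:[86/3,95/3] -> miss, prune
      N24 x:[33,55] y:[23,45] z:[91/3,37] -> hit [33,37], descend [2, 4]
        N2 x:[33,36] y:[23,27] z:[91/3,95/3] -> miss, prune
        N4 x:[50,55] y:[41,45] z:[106/3,37] -> miss, prune
  N22 x:[36,73] y:[25,60] z:[112/3,130/3] -> hit [112/3,130/3], descend [6, 14]
    N6 x:[59,73] y:[25,52] z:[112/3,130/3] -> miss, prune
    N14 x:[36,59] y:[26,60] z:[112/3,42] -> hit [112/3,42], descend [1, 11]
      N1 x:[39,59] y:[44,60] z:[122/3,42] -> miss, prune
      N11 x:[36,42] y:[26,39] z:[112/3,39] -> hit [112/3,39], descend [13, 26]
        N13 x:[36,42] y:[26,27] z:[112/3,38] -> miss, prune
        N26 x:[37,39] y:[37,39] z:[115/3,39] -> hit [115/3,39] leaf, test {P2@t=115/3}

order=[0, 9, 8, 28, 17, 24, 2, 4, 22, 6, 14, 1, 11, 13, 26]  |boxes|=15  |leaves|=1  hit=P2

== RESULT ==
15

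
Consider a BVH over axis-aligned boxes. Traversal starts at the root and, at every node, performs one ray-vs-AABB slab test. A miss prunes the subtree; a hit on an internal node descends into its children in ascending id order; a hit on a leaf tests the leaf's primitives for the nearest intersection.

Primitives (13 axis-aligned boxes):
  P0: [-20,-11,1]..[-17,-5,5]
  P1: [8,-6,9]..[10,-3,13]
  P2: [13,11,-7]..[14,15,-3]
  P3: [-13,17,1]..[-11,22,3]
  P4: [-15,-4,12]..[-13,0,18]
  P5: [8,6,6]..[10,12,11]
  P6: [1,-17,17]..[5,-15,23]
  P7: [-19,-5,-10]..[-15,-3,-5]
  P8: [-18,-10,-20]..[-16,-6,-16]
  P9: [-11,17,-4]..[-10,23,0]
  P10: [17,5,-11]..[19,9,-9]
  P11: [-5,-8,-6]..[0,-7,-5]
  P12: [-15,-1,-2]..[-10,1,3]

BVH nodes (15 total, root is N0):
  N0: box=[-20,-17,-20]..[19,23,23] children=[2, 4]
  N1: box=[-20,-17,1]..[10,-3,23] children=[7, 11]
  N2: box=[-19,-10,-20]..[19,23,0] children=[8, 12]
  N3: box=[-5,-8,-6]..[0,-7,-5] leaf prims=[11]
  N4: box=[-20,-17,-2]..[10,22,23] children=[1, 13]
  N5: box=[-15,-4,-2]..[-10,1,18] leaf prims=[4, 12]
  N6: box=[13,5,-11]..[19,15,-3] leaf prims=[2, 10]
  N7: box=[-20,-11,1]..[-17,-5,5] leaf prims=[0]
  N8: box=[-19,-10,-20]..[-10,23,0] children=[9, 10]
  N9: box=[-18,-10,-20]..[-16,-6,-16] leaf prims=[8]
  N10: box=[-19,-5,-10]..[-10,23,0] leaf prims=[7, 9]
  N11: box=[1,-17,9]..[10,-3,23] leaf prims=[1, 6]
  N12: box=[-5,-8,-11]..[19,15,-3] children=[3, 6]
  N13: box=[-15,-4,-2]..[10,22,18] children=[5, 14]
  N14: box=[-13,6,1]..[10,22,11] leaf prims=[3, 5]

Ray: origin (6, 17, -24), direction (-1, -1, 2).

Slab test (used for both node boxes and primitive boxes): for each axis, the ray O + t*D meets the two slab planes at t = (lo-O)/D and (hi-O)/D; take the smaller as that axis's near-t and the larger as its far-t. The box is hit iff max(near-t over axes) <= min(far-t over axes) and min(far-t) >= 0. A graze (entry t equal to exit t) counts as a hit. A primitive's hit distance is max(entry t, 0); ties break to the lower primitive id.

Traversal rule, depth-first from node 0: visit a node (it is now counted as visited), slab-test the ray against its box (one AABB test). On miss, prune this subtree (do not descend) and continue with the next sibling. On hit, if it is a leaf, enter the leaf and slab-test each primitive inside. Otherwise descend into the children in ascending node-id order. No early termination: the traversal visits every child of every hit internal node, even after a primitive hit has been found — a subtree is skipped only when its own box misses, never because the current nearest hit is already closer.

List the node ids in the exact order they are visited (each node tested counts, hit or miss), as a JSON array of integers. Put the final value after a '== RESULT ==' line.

Trace the traversal:
N0 x:[-13,26] y:[-6,34] z:[2,47/2] -> hit [2,47/2], descend [2, 4]
  N2 x:[-13,25] y:[-6,27] z:[2,12] -> hit [2,12], descend [8, 12]
    N8 x:[16,25] y:[-6,27] z:[2,12] -> miss, prune
    N12 x:[-13,11] y:[2,25] z:[13/2,21/2] -> hit [13/2,21/2], descend [3, 6]
      N3 x:[6,11] y:[24,25] z:[9,19/2] -> miss, prune
      N6 x:[-13,-7] y:[2,12] z:[13/2,21/2] -> miss, prune
  N4 x:[-4,26] y:[-5,34] z:[11,47/2] -> hit [11,47/2], descend [1, 13]
    N1 x:[-4,26] y:[20,34] z:[25/2,47/2] -> hit [20,47/2], descend [7, 11]
      N7 x:[23,26] y:[22,28] z:[25/2,29/2] -> miss, prune
      N11 x:[-4,5] y:[20,34] z:[33/2,47/2] -> miss, prune
    N13 x:[-4,21] y:[-5,21] z:[11,21] -> hit [11,21], descend [5, 14]
      N5 x:[16,21] y:[16,21] z:[11,21] -> hit [16,21] leaf, test {P4@t=19, P12(miss)}
      N14 x:[-4,19] y:[-5,11] z:[25/2,35/2] -> miss, prune

order=[0, 2, 8, 12, 3, 6, 4, 1, 7, 11, 13, 5, 14]  |boxes|=13  |leaves|=1  hit=P4

== RESULT ==
[0, 2, 8, 12, 3, 6, 4, 1, 7, 11, 13, 5, 14]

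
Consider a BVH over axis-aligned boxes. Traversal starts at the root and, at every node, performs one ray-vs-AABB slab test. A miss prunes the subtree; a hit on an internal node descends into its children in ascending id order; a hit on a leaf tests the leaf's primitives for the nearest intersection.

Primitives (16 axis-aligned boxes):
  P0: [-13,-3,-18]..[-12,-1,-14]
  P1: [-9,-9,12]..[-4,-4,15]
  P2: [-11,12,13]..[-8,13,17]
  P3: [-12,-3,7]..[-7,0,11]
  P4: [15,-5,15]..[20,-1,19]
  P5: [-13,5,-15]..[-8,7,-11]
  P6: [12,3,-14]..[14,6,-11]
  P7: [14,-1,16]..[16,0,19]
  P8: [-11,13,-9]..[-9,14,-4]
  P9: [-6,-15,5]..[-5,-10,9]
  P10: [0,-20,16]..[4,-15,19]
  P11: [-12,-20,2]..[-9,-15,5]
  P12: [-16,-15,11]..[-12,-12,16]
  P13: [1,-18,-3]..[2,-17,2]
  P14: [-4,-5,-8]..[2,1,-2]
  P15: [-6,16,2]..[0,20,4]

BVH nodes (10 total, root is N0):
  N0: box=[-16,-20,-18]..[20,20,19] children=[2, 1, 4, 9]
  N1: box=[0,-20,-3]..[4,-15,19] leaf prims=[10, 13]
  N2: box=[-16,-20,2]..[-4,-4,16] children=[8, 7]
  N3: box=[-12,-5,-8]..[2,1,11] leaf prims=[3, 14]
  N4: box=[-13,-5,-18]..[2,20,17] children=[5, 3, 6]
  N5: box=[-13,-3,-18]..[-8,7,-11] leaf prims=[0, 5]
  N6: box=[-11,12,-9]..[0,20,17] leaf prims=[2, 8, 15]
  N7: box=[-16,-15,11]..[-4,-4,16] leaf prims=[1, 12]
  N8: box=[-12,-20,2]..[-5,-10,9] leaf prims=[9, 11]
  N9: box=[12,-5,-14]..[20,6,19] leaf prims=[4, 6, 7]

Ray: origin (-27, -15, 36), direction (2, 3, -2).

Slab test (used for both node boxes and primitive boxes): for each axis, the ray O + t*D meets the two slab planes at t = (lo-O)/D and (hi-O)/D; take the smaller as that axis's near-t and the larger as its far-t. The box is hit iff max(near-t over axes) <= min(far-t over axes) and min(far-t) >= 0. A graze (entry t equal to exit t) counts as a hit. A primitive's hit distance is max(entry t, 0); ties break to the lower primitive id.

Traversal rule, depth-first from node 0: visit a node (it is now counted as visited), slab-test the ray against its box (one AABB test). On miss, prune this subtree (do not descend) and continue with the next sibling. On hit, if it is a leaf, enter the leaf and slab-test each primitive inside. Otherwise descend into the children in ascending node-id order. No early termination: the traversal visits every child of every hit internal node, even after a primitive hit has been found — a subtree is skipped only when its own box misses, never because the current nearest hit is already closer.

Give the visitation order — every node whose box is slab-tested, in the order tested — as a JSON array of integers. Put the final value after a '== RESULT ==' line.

Trace the traversal:
N0 x:[11/2,47/2] y:[-5/3,35/3] z:[17/2,27] -> hit [17/2,35/3], descend [1, 2, 4, 9]
  N1 x:[27/2,31/2] y:[-5/3,0] z:[17/2,39/2] -> miss, prune
  N2 x:[11/2,23/2] y:[-5/3,11/3] z:[10,17] -> miss, prune
  N4 x:[7,29/2] y:[10/3,35/3] z:[19/2,27] -> hit [19/2,35/3], descend [3, 5, 6]
    N3 x:[15/2,29/2] y:[10/3,16/3] z:[25/2,22] -> miss, prune
    N5 x:[7,19/2] y:[4,22/3] z:[47/2,27] -> miss, prune
    N6 x:[8,27/2] y:[9,35/3] z:[19/2,45/2] -> hit [19/2,35/3] leaf, test {P2(miss), P8(miss), P15(miss)}
  N9 x:[39/2,47/2] y:[10/3,7] z:[17/2,25] -> miss, prune

8 AABB tests over nodes [0, 1, 2, 4, 3, 5, 6, 9]; 1 leaf entered; closest miss.

== RESULT ==
[0, 1, 2, 4, 3, 5, 6, 9]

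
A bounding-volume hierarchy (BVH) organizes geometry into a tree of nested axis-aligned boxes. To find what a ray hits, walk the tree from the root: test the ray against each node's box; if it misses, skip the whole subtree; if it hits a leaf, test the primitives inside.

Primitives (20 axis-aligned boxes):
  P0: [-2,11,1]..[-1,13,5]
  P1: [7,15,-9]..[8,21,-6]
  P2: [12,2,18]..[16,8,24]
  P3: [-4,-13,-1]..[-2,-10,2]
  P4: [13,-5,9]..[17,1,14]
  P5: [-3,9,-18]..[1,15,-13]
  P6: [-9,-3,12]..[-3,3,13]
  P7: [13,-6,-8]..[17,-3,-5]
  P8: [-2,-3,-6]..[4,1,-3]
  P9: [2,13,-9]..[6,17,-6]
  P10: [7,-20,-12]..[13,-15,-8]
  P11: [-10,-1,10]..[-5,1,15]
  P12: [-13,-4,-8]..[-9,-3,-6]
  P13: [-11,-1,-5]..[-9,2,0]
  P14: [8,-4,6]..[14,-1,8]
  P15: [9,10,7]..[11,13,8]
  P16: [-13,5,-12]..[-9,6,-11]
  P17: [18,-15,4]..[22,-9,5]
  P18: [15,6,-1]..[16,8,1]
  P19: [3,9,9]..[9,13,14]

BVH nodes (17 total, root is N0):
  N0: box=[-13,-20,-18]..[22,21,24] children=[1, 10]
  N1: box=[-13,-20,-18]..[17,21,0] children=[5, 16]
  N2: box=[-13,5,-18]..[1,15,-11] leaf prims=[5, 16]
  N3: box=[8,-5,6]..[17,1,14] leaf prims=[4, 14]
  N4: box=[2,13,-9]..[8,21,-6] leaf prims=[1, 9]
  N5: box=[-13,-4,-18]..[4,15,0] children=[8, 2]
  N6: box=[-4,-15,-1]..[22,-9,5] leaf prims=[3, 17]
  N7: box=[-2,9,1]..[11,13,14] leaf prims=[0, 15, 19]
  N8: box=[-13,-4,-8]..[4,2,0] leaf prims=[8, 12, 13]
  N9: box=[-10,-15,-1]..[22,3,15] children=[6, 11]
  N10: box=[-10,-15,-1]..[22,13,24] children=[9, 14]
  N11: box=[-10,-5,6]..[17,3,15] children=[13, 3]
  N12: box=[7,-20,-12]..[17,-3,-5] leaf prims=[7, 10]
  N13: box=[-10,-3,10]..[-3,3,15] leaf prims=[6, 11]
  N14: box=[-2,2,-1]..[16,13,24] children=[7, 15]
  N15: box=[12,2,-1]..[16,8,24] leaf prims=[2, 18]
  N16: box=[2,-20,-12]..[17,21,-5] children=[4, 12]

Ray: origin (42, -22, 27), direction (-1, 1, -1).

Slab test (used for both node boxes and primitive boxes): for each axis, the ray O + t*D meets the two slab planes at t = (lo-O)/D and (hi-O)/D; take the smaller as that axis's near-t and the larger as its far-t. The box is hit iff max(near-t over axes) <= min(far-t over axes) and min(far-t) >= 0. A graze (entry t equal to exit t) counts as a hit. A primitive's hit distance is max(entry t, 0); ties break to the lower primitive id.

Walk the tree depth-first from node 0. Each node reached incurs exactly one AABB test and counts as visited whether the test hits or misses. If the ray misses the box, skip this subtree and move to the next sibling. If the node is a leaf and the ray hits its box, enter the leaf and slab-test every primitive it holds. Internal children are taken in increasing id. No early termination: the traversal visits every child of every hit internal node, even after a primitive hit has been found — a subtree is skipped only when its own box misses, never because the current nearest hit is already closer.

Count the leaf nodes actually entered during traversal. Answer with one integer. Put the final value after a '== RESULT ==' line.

Walk:
N0 x:[20,55] y:[2,43] z:[3,45] -> hit [20,43], descend [1, 10]
  N1 x:[25,55] y:[2,43] z:[27,45] -> hit [27,43], descend [5, 16]
    N5 x:[38,55] y:[18,37] z:[27,45] -> miss, prune
    N16 x:[25,40] y:[2,43] z:[32,39] -> hit [32,39], descend [4, 12]
      N4 x:[34,40] y:[35,43] z:[33,36] -> hit [35,36] leaf, test {P1(miss), P9@t=36}
      N12 x:[25,35] y:[2,19] z:[32,39] -> miss, prune
  N10 x:[20,52] y:[7,35] z:[3,28] -> hit [20,28], descend [9, 14]
    N9 x:[20,52] y:[7,25] z:[12,28] -> hit [20,25], descend [6, 11]
      N6 x:[20,46] y:[7,13] z:[22,28] -> miss, prune
      N11 x:[25,52] y:[17,25] z:[12,21] -> miss, prune
    N14 x:[26,44] y:[24,35] z:[3,28] -> hit [26,28], descend [7, 15]
      N7 x:[31,44] y:[31,35] z:[13,26] -> miss, prune
      N15 x:[26,30] y:[24,30] z:[3,28] -> hit [26,28] leaf, test {P2(miss), P18(miss)}

order=[0, 1, 5, 16, 4, 12, 10, 9, 6, 11, 14, 7, 15]  |boxes|=13  |leaves|=2  hit=P9

== RESULT ==
2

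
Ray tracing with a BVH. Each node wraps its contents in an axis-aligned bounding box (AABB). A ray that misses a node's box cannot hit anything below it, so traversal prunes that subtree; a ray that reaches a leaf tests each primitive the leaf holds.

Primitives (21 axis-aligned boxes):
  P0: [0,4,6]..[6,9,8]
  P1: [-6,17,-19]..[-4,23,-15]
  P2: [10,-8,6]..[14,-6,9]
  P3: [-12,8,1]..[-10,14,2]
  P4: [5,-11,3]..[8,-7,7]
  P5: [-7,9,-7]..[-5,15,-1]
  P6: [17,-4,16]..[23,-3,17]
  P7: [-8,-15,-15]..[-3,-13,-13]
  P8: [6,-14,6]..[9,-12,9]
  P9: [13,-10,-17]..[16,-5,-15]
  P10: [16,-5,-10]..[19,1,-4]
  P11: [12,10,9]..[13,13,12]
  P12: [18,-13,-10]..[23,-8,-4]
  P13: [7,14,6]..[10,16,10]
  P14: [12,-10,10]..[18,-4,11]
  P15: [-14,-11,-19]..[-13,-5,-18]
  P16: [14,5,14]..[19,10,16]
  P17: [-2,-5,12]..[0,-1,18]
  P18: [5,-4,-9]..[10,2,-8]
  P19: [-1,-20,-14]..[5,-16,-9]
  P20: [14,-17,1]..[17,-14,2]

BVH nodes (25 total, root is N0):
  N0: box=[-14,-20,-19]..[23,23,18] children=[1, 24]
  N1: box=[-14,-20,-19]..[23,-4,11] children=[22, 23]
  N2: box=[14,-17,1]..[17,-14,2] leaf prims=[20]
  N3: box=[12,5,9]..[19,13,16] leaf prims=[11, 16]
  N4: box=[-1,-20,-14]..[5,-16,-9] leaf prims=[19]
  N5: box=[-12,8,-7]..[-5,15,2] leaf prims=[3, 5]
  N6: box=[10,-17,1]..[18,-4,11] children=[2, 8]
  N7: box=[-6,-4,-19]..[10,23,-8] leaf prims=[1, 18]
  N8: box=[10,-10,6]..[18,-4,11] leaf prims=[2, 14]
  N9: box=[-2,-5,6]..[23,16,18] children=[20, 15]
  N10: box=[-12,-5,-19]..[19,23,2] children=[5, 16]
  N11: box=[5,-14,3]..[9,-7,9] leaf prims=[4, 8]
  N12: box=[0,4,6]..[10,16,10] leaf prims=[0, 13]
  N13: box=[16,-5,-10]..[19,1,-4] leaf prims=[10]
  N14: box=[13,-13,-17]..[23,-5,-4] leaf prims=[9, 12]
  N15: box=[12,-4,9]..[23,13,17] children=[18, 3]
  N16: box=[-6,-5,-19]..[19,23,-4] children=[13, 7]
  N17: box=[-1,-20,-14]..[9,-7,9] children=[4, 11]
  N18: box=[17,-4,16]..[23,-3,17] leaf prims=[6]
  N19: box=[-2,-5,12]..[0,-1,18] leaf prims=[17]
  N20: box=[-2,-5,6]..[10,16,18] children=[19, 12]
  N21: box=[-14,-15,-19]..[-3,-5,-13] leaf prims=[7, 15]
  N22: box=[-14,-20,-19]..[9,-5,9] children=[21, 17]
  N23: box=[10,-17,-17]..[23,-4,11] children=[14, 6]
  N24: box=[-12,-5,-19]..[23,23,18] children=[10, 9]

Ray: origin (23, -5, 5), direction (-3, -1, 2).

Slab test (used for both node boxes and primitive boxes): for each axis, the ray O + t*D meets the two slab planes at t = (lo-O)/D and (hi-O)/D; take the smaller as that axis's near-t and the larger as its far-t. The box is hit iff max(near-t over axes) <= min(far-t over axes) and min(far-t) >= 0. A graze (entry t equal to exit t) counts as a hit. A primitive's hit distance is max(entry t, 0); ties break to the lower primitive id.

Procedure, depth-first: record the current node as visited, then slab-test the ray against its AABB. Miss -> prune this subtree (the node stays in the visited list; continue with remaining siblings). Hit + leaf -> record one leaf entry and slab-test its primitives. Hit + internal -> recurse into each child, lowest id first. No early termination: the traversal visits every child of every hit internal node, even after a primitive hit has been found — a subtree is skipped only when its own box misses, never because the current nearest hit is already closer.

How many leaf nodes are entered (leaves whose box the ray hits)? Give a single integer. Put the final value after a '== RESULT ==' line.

Trace the traversal:
N0 x:[0,37/3] y:[-28,15] z:[-12,13/2] -> hit [0,13/2], descend [1, 24]
  N1 x:[0,37/3] y:[-1,15] z:[-12,3] -> hit [0,3], descend [22, 23]
    N22 x:[14/3,37/3] y:[0,15] z:[-12,2] -> miss, prune
    N23 x:[0,13/3] y:[-1,12] z:[-11,3] -> hit [0,3], descend [6, 14]
      N6 x:[5/3,13/3] y:[-1,12] z:[-2,3] -> hit [5/3,3], descend [2, 8]
        N2 x:[2,3] y:[9,12] z:[-2,-3/2] -> miss, prune
        N8 x:[5/3,13/3] y:[-1,5] z:[1/2,3] -> hit [5/3,3] leaf, test {P2(miss), P14@t=5/2}
      N14 x:[0,10/3] y:[0,8] z:[-11,-9/2] -> miss, prune
  N24 x:[0,35/3] y:[-28,0] z:[-12,13/2] -> hit [0,0], descend [9, 10]
    N9 x:[0,25/3] y:[-21,0] z:[1/2,13/2] -> miss, prune
    N10 x:[4/3,35/3] y:[-28,0] z:[-12,-3/2] -> miss, prune

Summary -> nodes [0, 1, 22, 23, 6, 2, 8, 14, 24, 9, 10]; box-tests=11; leaf-entries=1; first=P14

== RESULT ==
1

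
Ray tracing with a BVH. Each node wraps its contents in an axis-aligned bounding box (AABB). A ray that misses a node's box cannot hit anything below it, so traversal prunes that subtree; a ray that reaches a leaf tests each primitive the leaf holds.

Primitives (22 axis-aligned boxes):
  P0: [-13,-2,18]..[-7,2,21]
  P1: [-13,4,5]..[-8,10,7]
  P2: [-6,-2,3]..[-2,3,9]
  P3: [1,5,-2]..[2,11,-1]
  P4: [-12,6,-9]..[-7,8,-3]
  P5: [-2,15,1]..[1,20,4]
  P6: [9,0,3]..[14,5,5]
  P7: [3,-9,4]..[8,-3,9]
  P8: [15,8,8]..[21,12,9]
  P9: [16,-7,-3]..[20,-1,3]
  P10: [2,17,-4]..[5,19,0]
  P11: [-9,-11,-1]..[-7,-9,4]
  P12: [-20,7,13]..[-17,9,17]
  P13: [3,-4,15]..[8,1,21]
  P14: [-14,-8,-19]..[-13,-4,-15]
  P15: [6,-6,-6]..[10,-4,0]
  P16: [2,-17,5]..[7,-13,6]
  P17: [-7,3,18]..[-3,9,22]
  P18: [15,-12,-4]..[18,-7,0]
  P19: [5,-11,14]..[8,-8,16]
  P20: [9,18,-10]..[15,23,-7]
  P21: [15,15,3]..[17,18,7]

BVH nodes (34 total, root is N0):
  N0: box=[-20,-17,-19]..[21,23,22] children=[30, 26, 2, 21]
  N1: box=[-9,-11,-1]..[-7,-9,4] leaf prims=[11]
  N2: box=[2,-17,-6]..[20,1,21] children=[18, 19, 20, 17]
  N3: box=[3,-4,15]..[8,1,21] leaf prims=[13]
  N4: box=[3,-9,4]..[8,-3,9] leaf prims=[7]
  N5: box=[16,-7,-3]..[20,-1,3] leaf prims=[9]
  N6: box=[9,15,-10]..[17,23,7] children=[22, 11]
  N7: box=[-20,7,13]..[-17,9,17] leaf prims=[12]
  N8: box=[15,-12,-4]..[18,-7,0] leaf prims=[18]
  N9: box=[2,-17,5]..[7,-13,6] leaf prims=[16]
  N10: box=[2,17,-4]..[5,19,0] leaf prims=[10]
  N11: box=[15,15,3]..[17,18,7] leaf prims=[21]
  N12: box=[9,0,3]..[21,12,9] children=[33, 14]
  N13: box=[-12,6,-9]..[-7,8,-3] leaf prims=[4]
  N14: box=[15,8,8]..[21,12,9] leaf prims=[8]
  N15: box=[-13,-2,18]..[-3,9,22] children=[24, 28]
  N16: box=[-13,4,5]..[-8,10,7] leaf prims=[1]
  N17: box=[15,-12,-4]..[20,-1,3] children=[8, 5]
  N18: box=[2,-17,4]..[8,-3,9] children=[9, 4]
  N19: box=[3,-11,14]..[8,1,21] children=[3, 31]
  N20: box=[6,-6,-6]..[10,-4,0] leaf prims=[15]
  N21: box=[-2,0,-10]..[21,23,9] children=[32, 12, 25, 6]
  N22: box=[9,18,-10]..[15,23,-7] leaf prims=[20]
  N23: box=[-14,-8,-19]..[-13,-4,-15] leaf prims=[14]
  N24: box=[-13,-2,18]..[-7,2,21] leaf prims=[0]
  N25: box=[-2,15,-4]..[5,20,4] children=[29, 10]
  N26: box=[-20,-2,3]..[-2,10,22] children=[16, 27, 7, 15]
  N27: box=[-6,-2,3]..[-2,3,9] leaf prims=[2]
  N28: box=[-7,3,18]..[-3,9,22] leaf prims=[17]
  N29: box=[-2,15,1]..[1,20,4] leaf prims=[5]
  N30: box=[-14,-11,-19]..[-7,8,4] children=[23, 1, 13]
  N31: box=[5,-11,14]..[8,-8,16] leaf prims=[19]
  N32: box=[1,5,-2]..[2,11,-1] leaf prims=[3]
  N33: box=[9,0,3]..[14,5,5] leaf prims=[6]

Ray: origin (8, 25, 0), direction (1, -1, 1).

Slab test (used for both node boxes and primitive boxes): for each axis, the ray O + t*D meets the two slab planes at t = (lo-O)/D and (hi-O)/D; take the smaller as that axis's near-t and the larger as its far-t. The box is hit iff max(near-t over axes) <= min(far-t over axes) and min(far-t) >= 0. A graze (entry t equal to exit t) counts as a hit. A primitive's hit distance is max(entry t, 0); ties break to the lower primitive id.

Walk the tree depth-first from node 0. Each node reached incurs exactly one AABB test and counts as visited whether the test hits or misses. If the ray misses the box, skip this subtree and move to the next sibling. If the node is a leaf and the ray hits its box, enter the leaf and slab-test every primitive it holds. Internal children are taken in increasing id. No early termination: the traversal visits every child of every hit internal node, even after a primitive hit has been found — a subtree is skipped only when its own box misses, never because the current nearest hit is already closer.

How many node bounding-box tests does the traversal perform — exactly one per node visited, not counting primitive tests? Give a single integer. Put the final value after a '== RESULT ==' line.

Walk:
N0 x:[-28,13] y:[2,42] z:[-19,22] -> hit [2,13], descend [2, 21, 26, 30]
  N2 x:[-6,12] y:[24,42] z:[-6,21] -> miss, prune
  N21 x:[-10,13] y:[2,25] z:[-10,9] -> hit [2,9], descend [6, 12, 25, 32]
    N6 x:[1,9] y:[2,10] z:[-10,7] -> hit [2,7], descend [11, 22]
      N11 x:[7,9] y:[7,10] z:[3,7] -> hit [7,7] leaf, test {P21@t=7}
      N22 x:[1,7] y:[2,7] z:[-10,-7] -> miss, prune
    N12 x:[1,13] y:[13,25] z:[3,9] -> miss, prune
    N25 x:[-10,-3] y:[5,10] z:[-4,4] -> miss, prune
    N32 x:[-7,-6] y:[14,20] z:[-2,-1] -> miss, prune
  N26 x:[-28,-10] y:[15,27] z:[3,22] -> miss, prune
  N30 x:[-22,-15] y:[17,36] z:[-19,4] -> miss, prune

Visited [0, 2, 21, 6, 11, 22, 12, 25, 32, 26, 30]. Tests: 11 box, 1 leaf. Nearest: P21.

== RESULT ==
11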